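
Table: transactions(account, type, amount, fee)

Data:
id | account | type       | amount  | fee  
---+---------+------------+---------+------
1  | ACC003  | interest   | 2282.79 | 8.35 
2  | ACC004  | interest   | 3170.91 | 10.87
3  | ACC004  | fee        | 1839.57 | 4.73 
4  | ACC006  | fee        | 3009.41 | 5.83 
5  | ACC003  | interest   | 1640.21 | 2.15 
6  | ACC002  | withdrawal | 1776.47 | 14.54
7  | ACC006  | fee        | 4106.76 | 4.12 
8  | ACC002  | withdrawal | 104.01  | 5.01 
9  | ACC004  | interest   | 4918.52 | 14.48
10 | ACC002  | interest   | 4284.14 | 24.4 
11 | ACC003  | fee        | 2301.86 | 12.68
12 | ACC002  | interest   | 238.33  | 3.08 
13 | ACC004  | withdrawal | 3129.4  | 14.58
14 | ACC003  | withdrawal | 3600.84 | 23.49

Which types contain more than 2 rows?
SELECT type, COUNT(*) as cnt
FROM transactions
GROUP BY type
HAVING COUNT(*) > 2

Result:
  fee: 4
  interest: 6
  withdrawal: 4

Note: HAVING filters groups after aggregation, WHERE filters rows before.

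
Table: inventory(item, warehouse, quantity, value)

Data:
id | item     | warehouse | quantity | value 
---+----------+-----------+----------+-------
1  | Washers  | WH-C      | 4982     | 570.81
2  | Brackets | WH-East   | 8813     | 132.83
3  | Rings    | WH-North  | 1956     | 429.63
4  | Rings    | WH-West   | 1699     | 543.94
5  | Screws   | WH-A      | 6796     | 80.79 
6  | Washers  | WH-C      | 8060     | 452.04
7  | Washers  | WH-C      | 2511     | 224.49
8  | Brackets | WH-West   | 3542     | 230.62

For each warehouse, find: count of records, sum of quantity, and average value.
SELECT warehouse,
       COUNT(*) as cnt,
       SUM(quantity) as total_quantity,
       AVG(value) as avg_value
FROM inventory
GROUP BY warehouse

Result:
  WH-A: 1 records, 6796 total quantity, 80.79 avg value
  WH-C: 3 records, 15553 total quantity, 415.78 avg value
  WH-East: 1 records, 8813 total quantity, 132.83 avg value
  WH-North: 1 records, 1956 total quantity, 429.63 avg value
  WH-West: 2 records, 5241 total quantity, 387.28 avg value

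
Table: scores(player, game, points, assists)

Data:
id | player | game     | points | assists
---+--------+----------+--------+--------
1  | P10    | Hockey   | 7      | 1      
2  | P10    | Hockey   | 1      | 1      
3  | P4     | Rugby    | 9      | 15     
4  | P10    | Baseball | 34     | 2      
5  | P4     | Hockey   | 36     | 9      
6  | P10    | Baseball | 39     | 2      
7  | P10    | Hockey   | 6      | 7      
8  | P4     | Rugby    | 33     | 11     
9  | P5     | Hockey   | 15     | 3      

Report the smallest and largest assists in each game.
SELECT game, MIN(assists), MAX(assists)
FROM scores
GROUP BY game

Result:
  Baseball: min=2, max=2
  Hockey: min=1, max=9
  Rugby: min=11, max=15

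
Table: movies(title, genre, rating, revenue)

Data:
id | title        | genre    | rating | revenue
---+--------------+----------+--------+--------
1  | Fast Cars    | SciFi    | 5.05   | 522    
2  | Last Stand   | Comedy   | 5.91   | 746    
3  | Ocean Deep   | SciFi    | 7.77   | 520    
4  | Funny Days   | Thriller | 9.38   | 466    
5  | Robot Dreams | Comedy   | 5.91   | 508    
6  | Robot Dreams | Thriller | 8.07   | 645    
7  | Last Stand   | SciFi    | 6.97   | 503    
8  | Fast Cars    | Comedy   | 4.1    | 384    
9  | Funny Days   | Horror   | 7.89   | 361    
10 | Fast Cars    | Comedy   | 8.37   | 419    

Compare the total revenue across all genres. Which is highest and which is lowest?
SELECT genre, SUM(revenue)
FROM movies
GROUP BY genre
ORDER BY SUM(revenue)

All groups:
  Horror: 361
  Thriller: 1111
  SciFi: 1545
  Comedy: 2057

Highest: Comedy (2057)
Lowest: Horror (361)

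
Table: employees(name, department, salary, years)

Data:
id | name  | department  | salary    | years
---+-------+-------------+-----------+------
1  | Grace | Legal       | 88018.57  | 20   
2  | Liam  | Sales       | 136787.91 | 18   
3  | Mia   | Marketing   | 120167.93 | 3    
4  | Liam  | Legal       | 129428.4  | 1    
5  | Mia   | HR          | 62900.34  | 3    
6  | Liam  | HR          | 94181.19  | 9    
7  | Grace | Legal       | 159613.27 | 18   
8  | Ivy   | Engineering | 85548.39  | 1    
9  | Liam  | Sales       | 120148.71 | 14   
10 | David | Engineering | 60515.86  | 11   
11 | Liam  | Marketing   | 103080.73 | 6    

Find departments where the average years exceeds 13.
SELECT department, AVG(years)
FROM employees
GROUP BY department
HAVING AVG(years) > 13

Result:
  Sales: avg=16.00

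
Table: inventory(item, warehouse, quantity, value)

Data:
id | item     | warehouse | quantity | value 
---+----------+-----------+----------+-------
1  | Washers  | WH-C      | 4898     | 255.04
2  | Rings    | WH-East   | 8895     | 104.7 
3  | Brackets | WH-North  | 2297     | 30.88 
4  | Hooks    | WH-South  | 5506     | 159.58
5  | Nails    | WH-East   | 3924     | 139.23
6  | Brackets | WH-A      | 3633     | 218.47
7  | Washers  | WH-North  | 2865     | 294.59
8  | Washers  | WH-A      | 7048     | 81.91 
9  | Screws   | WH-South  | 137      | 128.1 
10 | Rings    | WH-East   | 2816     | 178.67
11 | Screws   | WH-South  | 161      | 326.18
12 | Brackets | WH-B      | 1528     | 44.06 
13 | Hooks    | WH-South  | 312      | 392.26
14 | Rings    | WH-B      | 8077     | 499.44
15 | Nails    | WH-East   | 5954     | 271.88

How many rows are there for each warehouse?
SELECT warehouse, COUNT(*) as count
FROM inventory
GROUP BY warehouse

Result:
  WH-A: 2
  WH-B: 2
  WH-C: 1
  WH-East: 4
  WH-North: 2
  WH-South: 4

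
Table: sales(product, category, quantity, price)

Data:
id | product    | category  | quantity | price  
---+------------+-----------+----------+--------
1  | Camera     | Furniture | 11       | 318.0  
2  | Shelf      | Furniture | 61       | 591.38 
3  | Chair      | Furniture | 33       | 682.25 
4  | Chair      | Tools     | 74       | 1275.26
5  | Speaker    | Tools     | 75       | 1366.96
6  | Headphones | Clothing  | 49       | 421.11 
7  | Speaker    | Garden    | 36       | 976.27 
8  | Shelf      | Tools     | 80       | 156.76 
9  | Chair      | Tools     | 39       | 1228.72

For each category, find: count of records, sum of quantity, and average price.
SELECT category,
       COUNT(*) as cnt,
       SUM(quantity) as total_quantity,
       AVG(price) as avg_price
FROM sales
GROUP BY category

Result:
  Clothing: 1 records, 49 total quantity, 421.11 avg price
  Furniture: 3 records, 105 total quantity, 530.54 avg price
  Garden: 1 records, 36 total quantity, 976.27 avg price
  Tools: 4 records, 268 total quantity, 1006.93 avg price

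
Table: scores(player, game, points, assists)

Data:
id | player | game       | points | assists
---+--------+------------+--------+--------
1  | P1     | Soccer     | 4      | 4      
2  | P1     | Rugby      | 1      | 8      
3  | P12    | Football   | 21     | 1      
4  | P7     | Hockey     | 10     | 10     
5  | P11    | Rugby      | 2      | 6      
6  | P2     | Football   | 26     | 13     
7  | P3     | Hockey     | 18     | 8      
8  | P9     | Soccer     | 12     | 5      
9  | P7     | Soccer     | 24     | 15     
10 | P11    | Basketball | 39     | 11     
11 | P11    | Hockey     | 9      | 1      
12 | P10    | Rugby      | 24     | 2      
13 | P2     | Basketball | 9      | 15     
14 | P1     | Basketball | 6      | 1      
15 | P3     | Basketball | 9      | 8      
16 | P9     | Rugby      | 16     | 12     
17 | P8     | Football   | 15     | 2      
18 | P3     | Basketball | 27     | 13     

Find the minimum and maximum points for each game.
SELECT game, MIN(points), MAX(points)
FROM scores
GROUP BY game

Result:
  Basketball: min=6, max=39
  Football: min=15, max=26
  Hockey: min=9, max=18
  Rugby: min=1, max=24
  Soccer: min=4, max=24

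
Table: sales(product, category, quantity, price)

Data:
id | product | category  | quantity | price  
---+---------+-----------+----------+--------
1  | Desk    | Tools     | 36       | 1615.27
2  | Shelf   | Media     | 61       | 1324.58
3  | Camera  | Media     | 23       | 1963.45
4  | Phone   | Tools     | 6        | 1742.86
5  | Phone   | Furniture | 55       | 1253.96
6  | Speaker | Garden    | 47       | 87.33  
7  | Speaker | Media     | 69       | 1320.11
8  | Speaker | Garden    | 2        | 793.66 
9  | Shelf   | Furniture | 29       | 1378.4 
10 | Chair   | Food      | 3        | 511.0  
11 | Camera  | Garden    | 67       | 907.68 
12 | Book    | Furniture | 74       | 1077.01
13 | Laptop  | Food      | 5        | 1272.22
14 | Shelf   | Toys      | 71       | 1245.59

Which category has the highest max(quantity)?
SELECT category, MAX(quantity) as val
FROM sales
GROUP BY category
ORDER BY val DESC
LIMIT 1

Result: Furniture with max(quantity) = 74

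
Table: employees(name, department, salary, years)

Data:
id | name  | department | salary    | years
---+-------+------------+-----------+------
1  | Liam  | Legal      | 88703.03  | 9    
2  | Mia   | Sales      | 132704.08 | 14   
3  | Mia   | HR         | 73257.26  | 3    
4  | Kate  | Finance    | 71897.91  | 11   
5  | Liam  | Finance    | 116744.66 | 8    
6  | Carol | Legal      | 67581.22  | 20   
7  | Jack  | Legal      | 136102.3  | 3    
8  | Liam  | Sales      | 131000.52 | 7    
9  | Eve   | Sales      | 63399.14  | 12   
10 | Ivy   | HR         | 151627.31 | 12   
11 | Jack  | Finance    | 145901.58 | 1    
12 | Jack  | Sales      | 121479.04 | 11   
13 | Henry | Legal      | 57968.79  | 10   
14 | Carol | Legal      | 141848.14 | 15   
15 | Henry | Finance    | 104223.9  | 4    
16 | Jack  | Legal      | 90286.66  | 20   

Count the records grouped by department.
SELECT department, COUNT(*) as count
FROM employees
GROUP BY department

Result:
  Finance: 4
  HR: 2
  Legal: 6
  Sales: 4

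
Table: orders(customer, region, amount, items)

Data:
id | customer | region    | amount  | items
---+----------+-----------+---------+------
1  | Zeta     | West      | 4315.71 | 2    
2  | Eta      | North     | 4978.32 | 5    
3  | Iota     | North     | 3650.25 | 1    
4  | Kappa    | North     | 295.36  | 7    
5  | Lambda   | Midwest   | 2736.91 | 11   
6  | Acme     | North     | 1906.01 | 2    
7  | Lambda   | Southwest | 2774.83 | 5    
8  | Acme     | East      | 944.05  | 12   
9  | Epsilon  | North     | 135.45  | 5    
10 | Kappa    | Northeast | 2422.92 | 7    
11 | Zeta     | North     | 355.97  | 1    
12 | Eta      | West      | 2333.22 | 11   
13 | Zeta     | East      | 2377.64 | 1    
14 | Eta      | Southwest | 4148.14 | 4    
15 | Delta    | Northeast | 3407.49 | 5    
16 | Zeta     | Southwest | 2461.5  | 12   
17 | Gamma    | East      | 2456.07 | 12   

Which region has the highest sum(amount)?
SELECT region, SUM(amount) as val
FROM orders
GROUP BY region
ORDER BY val DESC
LIMIT 1

Result: North with sum(amount) = 11321.36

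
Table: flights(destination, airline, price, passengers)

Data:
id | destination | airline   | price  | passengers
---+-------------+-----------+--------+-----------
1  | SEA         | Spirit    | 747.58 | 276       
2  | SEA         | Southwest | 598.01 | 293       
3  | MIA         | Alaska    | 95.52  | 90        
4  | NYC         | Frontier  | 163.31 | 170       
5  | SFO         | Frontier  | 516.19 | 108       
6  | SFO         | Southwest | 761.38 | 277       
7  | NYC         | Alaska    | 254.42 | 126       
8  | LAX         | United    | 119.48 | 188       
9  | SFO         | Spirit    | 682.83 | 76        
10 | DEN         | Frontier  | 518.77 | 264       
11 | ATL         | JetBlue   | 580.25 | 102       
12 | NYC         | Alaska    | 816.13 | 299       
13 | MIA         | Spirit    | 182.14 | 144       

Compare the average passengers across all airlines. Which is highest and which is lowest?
SELECT airline, AVG(passengers)
FROM flights
GROUP BY airline
ORDER BY AVG(passengers)

All groups:
  JetBlue: 102.00
  Spirit: 165.33
  Alaska: 171.67
  Frontier: 180.67
  United: 188.00
  Southwest: 285.00

Highest: Southwest (285.00)
Lowest: JetBlue (102.00)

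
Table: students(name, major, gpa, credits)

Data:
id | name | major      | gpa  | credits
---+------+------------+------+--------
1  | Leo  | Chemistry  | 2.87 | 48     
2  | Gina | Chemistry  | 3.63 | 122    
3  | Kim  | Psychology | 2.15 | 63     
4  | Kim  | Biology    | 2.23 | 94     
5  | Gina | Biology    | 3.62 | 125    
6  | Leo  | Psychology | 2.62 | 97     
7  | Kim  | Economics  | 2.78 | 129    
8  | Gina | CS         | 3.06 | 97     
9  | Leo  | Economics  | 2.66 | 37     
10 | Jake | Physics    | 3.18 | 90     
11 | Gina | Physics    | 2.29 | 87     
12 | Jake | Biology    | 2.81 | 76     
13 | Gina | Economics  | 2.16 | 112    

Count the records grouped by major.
SELECT major, COUNT(*) as count
FROM students
GROUP BY major

Result:
  Biology: 3
  CS: 1
  Chemistry: 2
  Economics: 3
  Physics: 2
  Psychology: 2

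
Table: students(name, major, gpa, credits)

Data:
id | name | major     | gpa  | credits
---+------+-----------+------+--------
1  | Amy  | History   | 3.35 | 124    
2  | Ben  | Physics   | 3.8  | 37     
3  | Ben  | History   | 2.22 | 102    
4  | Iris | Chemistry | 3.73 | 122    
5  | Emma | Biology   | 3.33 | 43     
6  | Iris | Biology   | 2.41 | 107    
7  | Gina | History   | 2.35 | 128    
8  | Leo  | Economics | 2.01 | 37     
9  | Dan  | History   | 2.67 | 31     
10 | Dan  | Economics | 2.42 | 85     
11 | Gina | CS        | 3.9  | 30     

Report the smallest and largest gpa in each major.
SELECT major, MIN(gpa), MAX(gpa)
FROM students
GROUP BY major

Result:
  Biology: min=2.41, max=3.33
  CS: min=3.90, max=3.90
  Chemistry: min=3.73, max=3.73
  Economics: min=2.01, max=2.42
  History: min=2.22, max=3.35
  Physics: min=3.80, max=3.80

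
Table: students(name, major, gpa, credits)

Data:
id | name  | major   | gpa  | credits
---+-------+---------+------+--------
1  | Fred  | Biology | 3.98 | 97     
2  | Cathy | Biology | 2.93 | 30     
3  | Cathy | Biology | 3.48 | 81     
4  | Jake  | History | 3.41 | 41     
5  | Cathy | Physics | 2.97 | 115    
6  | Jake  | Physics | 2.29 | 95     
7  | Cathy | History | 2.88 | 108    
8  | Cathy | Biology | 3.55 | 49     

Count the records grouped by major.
SELECT major, COUNT(*) as count
FROM students
GROUP BY major

Result:
  Biology: 4
  History: 2
  Physics: 2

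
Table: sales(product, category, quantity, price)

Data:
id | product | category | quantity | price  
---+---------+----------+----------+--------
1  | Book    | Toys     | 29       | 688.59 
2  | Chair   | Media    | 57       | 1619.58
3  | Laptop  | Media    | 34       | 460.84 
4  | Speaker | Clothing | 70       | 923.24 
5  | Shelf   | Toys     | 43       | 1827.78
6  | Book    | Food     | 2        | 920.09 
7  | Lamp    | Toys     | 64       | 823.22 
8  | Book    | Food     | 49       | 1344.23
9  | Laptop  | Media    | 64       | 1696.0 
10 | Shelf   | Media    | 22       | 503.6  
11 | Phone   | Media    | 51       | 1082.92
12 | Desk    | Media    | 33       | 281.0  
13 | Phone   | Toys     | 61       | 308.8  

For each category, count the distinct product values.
SELECT category, COUNT(DISTINCT product)
FROM sales
GROUP BY category

Result:
  Clothing: 1 distinct
  Food: 1 distinct
  Media: 5 distinct
  Toys: 4 distinct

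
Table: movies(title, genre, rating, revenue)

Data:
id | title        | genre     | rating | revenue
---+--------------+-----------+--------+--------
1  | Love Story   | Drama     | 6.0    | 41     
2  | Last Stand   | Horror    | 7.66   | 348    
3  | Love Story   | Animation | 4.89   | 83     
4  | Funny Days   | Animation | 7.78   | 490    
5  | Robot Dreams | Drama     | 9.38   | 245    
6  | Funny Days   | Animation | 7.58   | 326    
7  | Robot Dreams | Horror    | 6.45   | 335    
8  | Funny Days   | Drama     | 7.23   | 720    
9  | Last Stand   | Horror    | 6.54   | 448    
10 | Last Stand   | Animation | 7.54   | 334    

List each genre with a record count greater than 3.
SELECT genre, COUNT(*) as cnt
FROM movies
GROUP BY genre
HAVING COUNT(*) > 3

Result:
  Animation: 4

Note: HAVING filters groups after aggregation, WHERE filters rows before.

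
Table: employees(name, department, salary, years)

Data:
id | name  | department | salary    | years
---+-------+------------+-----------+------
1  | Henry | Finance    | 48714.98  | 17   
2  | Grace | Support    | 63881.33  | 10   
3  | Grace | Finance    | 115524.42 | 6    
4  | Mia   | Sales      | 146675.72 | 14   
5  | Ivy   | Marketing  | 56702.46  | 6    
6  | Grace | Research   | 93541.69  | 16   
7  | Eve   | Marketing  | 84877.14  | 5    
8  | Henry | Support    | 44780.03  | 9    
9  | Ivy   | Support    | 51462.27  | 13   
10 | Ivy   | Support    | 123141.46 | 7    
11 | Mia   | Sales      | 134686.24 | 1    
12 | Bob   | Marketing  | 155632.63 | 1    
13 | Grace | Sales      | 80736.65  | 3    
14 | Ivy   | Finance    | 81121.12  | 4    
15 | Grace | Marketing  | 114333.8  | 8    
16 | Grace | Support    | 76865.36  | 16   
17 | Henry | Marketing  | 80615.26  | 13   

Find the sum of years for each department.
SELECT department, SUM(years) as result
FROM employees
GROUP BY department

Result:
  Finance: 27
  Marketing: 33
  Research: 16
  Sales: 18
  Support: 55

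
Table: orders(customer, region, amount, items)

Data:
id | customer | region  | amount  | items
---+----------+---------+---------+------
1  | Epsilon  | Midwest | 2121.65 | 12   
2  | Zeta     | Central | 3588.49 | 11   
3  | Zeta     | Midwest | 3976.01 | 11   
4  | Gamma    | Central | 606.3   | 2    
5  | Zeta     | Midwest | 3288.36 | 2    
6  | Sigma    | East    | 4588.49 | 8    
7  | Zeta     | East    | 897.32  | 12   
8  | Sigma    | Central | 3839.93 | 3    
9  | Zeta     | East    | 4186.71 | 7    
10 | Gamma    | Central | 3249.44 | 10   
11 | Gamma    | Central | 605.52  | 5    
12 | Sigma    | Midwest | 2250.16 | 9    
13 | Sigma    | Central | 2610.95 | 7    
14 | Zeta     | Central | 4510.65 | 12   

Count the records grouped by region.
SELECT region, COUNT(*) as count
FROM orders
GROUP BY region

Result:
  Central: 7
  East: 3
  Midwest: 4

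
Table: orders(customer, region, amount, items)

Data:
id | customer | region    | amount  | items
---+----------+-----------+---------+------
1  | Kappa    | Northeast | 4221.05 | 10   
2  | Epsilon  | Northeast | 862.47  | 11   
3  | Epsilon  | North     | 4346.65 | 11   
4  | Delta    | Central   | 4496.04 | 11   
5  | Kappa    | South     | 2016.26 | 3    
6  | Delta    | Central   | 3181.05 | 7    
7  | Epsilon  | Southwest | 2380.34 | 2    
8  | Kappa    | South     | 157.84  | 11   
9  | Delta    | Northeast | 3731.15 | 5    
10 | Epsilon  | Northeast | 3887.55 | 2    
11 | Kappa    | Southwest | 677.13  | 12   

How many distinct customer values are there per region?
SELECT region, COUNT(DISTINCT customer)
FROM orders
GROUP BY region

Result:
  Central: 1 distinct
  North: 1 distinct
  Northeast: 3 distinct
  South: 1 distinct
  Southwest: 2 distinct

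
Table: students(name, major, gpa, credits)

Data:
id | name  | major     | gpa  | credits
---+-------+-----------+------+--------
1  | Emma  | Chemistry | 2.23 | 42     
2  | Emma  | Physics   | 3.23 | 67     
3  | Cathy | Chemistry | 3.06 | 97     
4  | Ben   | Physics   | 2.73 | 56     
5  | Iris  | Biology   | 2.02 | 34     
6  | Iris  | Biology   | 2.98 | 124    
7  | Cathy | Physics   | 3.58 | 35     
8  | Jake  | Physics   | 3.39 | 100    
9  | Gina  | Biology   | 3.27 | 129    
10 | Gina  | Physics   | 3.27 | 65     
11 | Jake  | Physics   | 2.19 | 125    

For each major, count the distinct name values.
SELECT major, COUNT(DISTINCT name)
FROM students
GROUP BY major

Result:
  Biology: 2 distinct
  Chemistry: 2 distinct
  Physics: 5 distinct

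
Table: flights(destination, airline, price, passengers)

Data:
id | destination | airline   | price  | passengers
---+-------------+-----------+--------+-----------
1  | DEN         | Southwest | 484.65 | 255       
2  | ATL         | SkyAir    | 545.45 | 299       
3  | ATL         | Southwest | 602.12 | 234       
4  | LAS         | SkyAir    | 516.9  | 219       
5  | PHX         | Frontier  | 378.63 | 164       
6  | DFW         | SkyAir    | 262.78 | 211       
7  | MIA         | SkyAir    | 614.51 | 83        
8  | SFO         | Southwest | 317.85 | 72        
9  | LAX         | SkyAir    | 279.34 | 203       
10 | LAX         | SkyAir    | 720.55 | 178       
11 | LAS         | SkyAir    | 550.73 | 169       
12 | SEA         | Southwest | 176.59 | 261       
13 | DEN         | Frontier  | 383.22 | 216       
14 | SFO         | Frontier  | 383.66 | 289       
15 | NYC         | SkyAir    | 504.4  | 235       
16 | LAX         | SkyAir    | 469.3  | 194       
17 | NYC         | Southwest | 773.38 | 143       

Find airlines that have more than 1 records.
SELECT airline, COUNT(*) as cnt
FROM flights
GROUP BY airline
HAVING COUNT(*) > 1

Result:
  Frontier: 3
  SkyAir: 9
  Southwest: 5

Note: HAVING filters groups after aggregation, WHERE filters rows before.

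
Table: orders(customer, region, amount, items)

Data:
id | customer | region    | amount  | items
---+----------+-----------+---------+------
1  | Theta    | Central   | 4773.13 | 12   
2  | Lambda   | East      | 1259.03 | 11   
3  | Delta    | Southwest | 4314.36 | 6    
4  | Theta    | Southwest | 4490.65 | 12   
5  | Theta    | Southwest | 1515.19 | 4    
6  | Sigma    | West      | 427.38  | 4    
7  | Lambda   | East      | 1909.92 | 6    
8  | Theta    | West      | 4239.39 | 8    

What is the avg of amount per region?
SELECT region, AVG(amount) as result
FROM orders
GROUP BY region

Result:
  Central: 4773.13
  East: 1584.48
  Southwest: 3440.07
  West: 2333.39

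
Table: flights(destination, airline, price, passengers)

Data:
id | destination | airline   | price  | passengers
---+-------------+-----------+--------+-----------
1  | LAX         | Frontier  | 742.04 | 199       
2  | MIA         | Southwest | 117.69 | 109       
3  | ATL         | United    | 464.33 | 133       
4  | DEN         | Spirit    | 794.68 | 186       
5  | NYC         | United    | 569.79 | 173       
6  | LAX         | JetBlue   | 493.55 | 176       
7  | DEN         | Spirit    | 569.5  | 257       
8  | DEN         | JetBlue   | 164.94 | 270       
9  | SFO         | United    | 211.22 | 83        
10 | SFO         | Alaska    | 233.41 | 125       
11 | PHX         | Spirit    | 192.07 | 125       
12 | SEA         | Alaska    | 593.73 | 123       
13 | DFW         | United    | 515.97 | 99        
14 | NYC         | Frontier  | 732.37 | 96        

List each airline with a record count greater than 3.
SELECT airline, COUNT(*) as cnt
FROM flights
GROUP BY airline
HAVING COUNT(*) > 3

Result:
  United: 4

Note: HAVING filters groups after aggregation, WHERE filters rows before.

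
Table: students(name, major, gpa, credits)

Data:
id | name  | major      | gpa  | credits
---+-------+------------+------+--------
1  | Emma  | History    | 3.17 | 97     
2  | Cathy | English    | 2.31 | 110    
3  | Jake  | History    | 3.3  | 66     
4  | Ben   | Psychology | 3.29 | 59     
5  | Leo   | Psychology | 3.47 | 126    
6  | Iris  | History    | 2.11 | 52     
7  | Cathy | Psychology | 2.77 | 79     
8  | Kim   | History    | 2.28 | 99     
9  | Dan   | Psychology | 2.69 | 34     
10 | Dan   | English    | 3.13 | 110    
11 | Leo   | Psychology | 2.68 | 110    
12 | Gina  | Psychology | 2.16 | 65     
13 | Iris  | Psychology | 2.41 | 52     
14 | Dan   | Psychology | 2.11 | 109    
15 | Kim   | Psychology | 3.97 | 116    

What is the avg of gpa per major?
SELECT major, AVG(gpa) as result
FROM students
GROUP BY major

Result:
  English: 2.72
  History: 2.72
  Psychology: 2.84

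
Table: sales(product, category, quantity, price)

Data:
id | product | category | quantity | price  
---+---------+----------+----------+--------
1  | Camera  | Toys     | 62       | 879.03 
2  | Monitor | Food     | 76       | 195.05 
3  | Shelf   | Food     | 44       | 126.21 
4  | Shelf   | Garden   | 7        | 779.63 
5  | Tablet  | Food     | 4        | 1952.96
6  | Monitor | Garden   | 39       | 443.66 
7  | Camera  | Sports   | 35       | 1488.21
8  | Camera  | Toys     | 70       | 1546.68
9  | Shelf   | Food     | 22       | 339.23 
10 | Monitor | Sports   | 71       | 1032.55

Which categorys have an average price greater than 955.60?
SELECT category, AVG(price)
FROM sales
GROUP BY category
HAVING AVG(price) > 955.60

Result:
  Sports: avg=1260.38
  Toys: avg=1212.86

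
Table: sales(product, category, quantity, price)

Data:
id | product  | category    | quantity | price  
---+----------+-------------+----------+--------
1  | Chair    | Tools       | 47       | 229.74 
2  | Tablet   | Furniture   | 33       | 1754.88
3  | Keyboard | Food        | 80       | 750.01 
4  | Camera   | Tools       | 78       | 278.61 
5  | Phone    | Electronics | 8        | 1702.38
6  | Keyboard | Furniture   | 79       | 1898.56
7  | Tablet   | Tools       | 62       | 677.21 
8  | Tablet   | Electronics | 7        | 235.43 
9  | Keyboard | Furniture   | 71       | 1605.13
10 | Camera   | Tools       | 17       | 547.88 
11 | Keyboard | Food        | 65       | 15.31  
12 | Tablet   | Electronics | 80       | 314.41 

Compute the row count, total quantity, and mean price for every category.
SELECT category,
       COUNT(*) as cnt,
       SUM(quantity) as total_quantity,
       AVG(price) as avg_price
FROM sales
GROUP BY category

Result:
  Electronics: 3 records, 95 total quantity, 750.74 avg price
  Food: 2 records, 145 total quantity, 382.66 avg price
  Furniture: 3 records, 183 total quantity, 1752.86 avg price
  Tools: 4 records, 204 total quantity, 433.36 avg price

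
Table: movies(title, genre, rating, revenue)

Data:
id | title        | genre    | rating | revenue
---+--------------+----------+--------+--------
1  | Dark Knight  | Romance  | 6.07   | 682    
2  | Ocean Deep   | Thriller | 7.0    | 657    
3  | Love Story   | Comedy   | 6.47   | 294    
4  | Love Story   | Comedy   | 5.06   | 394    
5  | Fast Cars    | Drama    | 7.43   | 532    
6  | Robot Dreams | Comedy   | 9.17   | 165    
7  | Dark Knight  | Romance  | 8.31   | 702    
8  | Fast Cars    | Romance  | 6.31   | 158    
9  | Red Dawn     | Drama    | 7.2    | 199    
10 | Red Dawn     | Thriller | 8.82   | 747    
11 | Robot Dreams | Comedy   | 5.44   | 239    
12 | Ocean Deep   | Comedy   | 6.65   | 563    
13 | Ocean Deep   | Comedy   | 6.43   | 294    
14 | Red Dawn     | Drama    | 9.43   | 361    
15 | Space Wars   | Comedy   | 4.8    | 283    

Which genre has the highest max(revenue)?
SELECT genre, MAX(revenue) as val
FROM movies
GROUP BY genre
ORDER BY val DESC
LIMIT 1

Result: Thriller with max(revenue) = 747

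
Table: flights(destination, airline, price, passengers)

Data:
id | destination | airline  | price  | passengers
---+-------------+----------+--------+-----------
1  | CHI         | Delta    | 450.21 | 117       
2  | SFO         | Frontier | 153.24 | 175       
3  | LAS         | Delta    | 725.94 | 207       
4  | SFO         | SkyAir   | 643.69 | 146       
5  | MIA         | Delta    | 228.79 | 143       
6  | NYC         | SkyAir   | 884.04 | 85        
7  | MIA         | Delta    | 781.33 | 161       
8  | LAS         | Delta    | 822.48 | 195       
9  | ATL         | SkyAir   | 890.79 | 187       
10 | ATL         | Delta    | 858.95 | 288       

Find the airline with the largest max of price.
SELECT airline, MAX(price) as val
FROM flights
GROUP BY airline
ORDER BY val DESC
LIMIT 1

Result: SkyAir with max(price) = 890.79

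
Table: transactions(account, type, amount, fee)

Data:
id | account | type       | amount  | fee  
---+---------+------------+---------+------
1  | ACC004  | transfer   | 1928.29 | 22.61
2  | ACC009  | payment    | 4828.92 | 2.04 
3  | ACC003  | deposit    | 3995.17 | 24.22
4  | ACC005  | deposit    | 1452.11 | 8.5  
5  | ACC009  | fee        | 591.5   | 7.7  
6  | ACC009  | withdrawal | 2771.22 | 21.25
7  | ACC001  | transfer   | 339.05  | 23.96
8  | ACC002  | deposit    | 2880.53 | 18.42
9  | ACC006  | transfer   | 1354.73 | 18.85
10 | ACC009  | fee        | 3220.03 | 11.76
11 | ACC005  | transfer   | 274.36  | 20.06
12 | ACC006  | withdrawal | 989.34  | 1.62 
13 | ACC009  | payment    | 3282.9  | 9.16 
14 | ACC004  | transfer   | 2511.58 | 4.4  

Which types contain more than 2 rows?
SELECT type, COUNT(*) as cnt
FROM transactions
GROUP BY type
HAVING COUNT(*) > 2

Result:
  deposit: 3
  transfer: 5

Note: HAVING filters groups after aggregation, WHERE filters rows before.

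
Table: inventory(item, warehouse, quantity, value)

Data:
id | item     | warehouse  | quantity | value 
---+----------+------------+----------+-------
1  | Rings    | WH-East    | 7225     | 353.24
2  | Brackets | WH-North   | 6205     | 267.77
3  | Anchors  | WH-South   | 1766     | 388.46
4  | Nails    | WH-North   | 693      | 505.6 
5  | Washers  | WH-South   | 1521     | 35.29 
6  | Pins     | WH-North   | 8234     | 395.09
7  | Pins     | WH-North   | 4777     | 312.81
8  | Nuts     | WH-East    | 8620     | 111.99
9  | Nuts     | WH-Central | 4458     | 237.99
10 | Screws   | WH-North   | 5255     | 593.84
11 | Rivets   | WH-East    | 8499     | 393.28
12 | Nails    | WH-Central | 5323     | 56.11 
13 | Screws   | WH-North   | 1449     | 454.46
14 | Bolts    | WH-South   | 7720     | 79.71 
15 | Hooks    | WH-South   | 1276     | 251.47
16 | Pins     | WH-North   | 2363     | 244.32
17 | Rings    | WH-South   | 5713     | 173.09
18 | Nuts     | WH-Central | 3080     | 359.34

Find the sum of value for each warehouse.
SELECT warehouse, SUM(value) as result
FROM inventory
GROUP BY warehouse

Result:
  WH-Central: 653.44
  WH-East: 858.51
  WH-North: 2773.89
  WH-South: 928.02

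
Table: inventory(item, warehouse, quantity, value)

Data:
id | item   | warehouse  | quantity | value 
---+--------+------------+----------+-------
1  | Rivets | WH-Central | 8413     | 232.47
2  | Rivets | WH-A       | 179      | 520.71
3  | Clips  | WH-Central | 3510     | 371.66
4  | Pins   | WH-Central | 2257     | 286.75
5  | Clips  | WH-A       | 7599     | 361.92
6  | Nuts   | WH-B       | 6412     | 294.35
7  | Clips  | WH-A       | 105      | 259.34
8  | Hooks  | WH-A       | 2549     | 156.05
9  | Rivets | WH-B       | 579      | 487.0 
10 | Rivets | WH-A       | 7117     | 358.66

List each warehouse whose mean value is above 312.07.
SELECT warehouse, AVG(value)
FROM inventory
GROUP BY warehouse
HAVING AVG(value) > 312.07

Result:
  WH-A: avg=331.34
  WH-B: avg=390.68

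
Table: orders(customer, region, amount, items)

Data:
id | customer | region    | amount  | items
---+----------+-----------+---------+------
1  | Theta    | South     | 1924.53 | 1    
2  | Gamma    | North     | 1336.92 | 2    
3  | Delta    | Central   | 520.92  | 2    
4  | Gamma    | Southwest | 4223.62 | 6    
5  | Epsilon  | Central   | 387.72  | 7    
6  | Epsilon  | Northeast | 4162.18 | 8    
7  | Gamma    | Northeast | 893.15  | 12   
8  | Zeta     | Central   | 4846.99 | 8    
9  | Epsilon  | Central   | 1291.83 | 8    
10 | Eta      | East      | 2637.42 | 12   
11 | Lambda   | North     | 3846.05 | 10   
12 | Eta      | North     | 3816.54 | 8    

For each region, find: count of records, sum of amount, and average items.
SELECT region,
       COUNT(*) as cnt,
       SUM(amount) as total_amount,
       AVG(items) as avg_items
FROM orders
GROUP BY region

Result:
  Central: 4 records, 7047.46 total amount, 6.25 avg items
  East: 1 records, 2637.42 total amount, 12.00 avg items
  North: 3 records, 8999.51 total amount, 6.67 avg items
  Northeast: 2 records, 5055.33 total amount, 10.00 avg items
  South: 1 records, 1924.53 total amount, 1.00 avg items
  Southwest: 1 records, 4223.62 total amount, 6.00 avg items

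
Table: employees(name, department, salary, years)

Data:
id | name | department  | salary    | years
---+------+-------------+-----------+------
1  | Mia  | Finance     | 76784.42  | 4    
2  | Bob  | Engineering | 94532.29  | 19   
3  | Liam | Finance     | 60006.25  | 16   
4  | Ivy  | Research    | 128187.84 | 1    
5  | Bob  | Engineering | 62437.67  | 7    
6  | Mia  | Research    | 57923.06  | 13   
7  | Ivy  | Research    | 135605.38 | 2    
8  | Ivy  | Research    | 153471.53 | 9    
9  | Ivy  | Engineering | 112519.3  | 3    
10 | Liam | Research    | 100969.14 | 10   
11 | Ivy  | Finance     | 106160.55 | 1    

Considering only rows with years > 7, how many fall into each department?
SELECT department, COUNT(*)
FROM employees
WHERE years > 7
GROUP BY department

Note: WHERE filters rows before grouping.

Result:
  Engineering: 1
  Finance: 1
  Research: 3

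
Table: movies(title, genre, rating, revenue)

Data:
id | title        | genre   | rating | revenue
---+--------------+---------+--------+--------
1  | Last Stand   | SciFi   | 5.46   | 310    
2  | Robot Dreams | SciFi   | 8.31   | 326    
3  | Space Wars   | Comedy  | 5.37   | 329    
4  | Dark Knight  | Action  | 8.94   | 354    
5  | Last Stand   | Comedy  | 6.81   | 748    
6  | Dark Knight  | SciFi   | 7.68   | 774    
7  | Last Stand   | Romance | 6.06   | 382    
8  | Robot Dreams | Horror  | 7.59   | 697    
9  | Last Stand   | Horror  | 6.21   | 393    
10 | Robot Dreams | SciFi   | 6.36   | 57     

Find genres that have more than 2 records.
SELECT genre, COUNT(*) as cnt
FROM movies
GROUP BY genre
HAVING COUNT(*) > 2

Result:
  SciFi: 4

Note: HAVING filters groups after aggregation, WHERE filters rows before.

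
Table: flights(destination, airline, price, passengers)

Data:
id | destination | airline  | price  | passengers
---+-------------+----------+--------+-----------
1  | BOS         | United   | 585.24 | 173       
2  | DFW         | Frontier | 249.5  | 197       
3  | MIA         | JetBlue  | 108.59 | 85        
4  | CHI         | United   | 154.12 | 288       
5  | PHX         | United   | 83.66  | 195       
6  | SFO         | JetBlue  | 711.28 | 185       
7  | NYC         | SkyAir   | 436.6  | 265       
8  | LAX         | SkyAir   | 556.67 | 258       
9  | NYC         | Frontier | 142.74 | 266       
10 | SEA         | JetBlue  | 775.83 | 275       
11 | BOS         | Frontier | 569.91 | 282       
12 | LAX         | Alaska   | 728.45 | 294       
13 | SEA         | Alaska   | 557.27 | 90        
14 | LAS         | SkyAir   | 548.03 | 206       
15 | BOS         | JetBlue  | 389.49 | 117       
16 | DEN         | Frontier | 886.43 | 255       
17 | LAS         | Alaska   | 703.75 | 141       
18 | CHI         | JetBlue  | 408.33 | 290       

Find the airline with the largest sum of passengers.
SELECT airline, SUM(passengers) as val
FROM flights
GROUP BY airline
ORDER BY val DESC
LIMIT 1

Result: Frontier with sum(passengers) = 1000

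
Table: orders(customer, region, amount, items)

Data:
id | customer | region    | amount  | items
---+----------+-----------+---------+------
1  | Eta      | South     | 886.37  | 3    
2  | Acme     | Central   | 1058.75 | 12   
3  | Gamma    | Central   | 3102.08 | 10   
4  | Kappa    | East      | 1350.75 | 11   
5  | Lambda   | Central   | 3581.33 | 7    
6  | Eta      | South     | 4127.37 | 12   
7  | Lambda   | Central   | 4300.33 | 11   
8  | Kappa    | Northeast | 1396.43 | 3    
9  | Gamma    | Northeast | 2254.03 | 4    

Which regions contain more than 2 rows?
SELECT region, COUNT(*) as cnt
FROM orders
GROUP BY region
HAVING COUNT(*) > 2

Result:
  Central: 4

Note: HAVING filters groups after aggregation, WHERE filters rows before.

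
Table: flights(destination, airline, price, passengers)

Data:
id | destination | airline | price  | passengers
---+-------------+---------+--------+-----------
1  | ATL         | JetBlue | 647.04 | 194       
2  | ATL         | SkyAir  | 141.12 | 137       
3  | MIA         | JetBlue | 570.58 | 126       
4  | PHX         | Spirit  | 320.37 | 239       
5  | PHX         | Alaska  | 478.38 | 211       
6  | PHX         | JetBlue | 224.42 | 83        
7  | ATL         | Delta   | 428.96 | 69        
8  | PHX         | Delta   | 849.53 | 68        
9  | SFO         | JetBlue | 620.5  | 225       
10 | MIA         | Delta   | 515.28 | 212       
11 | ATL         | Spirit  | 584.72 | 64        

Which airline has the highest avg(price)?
SELECT airline, AVG(price) as val
FROM flights
GROUP BY airline
ORDER BY val DESC
LIMIT 1

Result: Delta with avg(price) = 597.92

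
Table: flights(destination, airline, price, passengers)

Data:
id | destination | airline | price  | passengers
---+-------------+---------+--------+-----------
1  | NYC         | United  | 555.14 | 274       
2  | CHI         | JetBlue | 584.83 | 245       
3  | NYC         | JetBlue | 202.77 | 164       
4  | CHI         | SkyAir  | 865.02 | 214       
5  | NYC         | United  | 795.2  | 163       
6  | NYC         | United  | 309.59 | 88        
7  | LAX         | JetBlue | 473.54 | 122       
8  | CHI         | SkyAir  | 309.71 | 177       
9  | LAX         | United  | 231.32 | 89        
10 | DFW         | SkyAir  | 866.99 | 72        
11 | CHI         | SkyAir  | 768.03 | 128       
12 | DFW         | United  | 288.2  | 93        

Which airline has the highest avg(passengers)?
SELECT airline, AVG(passengers) as val
FROM flights
GROUP BY airline
ORDER BY val DESC
LIMIT 1

Result: JetBlue with avg(passengers) = 177.00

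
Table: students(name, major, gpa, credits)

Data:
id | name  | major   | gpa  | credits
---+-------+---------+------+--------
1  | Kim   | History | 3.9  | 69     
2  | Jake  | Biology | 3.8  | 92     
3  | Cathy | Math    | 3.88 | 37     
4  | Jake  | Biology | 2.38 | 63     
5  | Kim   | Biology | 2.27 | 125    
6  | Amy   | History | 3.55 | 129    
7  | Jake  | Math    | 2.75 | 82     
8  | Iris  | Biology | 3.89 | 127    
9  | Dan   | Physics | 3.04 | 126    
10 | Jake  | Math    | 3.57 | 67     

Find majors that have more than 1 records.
SELECT major, COUNT(*) as cnt
FROM students
GROUP BY major
HAVING COUNT(*) > 1

Result:
  Biology: 4
  History: 2
  Math: 3

Note: HAVING filters groups after aggregation, WHERE filters rows before.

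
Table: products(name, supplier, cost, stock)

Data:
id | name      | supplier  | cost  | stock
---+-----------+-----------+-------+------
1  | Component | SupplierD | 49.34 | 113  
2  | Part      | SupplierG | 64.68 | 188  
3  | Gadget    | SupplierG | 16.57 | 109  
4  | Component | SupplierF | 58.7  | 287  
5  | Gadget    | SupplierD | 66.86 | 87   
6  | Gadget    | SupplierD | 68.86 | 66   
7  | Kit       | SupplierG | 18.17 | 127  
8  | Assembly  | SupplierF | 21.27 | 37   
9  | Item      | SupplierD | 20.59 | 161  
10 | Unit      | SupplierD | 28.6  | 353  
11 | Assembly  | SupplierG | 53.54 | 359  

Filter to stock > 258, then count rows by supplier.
SELECT supplier, COUNT(*)
FROM products
WHERE stock > 258
GROUP BY supplier

Note: WHERE filters rows before grouping.

Result:
  SupplierD: 1
  SupplierF: 1
  SupplierG: 1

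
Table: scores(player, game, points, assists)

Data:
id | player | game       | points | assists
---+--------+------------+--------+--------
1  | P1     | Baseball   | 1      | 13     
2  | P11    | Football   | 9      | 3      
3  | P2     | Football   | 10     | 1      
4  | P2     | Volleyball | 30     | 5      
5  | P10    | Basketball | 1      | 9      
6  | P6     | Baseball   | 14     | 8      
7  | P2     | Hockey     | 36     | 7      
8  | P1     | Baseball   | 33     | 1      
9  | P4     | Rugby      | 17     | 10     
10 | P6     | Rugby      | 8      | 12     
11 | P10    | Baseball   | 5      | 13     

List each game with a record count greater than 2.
SELECT game, COUNT(*) as cnt
FROM scores
GROUP BY game
HAVING COUNT(*) > 2

Result:
  Baseball: 4

Note: HAVING filters groups after aggregation, WHERE filters rows before.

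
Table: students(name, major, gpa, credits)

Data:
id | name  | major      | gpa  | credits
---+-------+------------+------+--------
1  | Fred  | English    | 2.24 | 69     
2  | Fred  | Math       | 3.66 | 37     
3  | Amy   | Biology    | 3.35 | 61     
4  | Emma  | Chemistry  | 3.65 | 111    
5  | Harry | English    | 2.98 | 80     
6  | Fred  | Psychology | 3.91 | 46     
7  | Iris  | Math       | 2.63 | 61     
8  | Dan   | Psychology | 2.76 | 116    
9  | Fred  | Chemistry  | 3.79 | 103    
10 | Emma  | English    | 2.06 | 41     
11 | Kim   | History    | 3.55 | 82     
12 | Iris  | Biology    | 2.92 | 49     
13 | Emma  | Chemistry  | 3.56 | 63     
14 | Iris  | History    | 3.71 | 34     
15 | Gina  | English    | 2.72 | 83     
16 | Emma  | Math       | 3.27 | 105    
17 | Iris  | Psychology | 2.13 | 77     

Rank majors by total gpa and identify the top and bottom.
SELECT major, SUM(gpa)
FROM students
GROUP BY major
ORDER BY SUM(gpa)

All groups:
  Biology: 6.27
  History: 7.26
  Psychology: 8.80
  Math: 9.56
  English: 10.00
  Chemistry: 11.00

Highest: Chemistry (11.00)
Lowest: Biology (6.27)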